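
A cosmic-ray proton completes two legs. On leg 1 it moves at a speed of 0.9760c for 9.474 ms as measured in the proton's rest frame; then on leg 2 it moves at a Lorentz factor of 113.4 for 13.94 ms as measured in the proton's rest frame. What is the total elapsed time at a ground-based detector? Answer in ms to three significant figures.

Δt = 1620 ms

Leg 1: γ = 1/√(1 − 0.9760²) = 1/√0.04742 = 4.592; Δt_1 = 4.592 × 9.474 = 43.50 ms.
Leg 2: γ = 113.4; Δt_2 = 113.4 × 13.94 = 1581 ms.
Total: 43.50 + 1581 ms.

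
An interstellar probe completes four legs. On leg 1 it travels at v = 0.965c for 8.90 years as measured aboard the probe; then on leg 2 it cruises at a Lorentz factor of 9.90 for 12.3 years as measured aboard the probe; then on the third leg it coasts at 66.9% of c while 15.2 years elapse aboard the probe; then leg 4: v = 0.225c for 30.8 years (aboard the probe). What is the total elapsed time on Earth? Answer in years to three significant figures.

Δt = 208 years

Leg 1: γ = 1/√(1 − 0.965²) = 1/√0.06878 = 3.813; Δt_1 = 3.813 × 8.90 = 33.94 years.
Leg 2: γ = 9.90; Δt_2 = 9.900 × 12.3 = 121.8 years.
Leg 3: β = 0.669; γ = 1/√(1 − 0.669²) = 1/√0.5524 = 1.345; Δt_3 = 1.345 × 15.2 = 20.45 years.
Leg 4: γ = 1/√(1 − 0.225²) = 1/√0.9494 = 1.026; Δt_4 = 1.026 × 30.8 = 31.61 years.
Total: 33.94 + 121.8 + 20.45 + 31.61 years.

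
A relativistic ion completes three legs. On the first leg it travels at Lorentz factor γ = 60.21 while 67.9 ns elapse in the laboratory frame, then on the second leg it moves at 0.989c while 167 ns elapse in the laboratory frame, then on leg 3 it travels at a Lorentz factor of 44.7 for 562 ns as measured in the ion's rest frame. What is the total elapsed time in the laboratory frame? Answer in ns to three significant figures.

Δt = 2.54×10⁴ ns

Leg 1: 67.9 ns is already measured in the laboratory frame.
Leg 2: 167 ns is already measured in the laboratory frame.
Leg 3: γ = 44.7; Δt_3 = 44.70 × 562 = 2.512×10⁴ ns.
Total: 67.90 + 167.0 + 2.512×10⁴ ns.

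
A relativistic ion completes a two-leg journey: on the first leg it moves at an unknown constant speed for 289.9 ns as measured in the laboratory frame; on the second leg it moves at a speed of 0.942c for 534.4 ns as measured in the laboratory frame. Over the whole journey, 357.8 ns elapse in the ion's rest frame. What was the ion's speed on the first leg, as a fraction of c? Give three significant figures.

Leg 1: speed unknown; τ_1 = 289.9/γ_1.
Leg 2: γ = 1/√(1 − 0.942²) = 1/√0.1126 = 2.980; τ_2 = 534.4/2.980 = 179.4 ns.
Total proper time: τ_1 + 179.4 = 357.8, so τ_1 = 357.8 − 179.4 = 178.4 ns.
γ_1 = 289.9/178.4 = 1.625; β = √(1 − 1/γ²) = √0.6211.

β = 0.788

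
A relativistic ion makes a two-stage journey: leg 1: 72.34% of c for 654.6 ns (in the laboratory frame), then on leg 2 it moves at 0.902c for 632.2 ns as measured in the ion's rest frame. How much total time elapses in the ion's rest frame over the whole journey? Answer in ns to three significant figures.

Leg 1: β = 0.7234; γ = 1/√(1 − 0.7234²) = 1/√0.4767 = 1.448; τ_1 = 654.6/1.448 = 452.0 ns.
Leg 2: 632.2 ns is already measured in the ion's rest frame.
Total: 452.0 + 632.2 ns.

τ = 1080 ns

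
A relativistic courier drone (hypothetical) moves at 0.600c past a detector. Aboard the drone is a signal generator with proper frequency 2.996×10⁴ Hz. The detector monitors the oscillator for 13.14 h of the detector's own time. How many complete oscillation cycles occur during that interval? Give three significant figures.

N = 1.13×10⁹

γ = 1/√(1 − 0.600²) = 5/4 = 1.250
During 13.14 h of lab time, the oscillator's proper time advances by τ = Δt/γ = 13.14/1.250 = 10.51 h = 3.784×10⁴ s.
N = f × τ = 2.996×10⁴ × 3.784×10⁴ = 1.134×10⁹.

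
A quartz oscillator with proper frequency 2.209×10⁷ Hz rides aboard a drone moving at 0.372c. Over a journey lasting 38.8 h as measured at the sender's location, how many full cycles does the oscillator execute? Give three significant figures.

N = 2.86×10¹²

γ = 1/√(1 − 0.372²) = 1/√0.8616 = 1.077
The oscillator's own cycle count is N = f × τ where τ is the proper time aboard the drone. τ = Δt/γ = 38.8/1.077 = 36.02 h = 1.297×10⁵ s.
N = 2.209×10⁷ × 1.297×10⁵ = 2.864×10¹².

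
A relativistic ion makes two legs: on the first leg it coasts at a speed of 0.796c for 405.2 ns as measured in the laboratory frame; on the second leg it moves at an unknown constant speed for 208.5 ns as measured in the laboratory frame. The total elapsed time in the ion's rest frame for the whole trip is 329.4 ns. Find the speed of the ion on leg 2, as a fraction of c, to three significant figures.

β = 0.915

Leg 1: γ = 1/√(1 − 0.796²) = 1/√0.3664 = 1.652; τ_1 = 405.2/1.652 = 245.3 ns.
Leg 2: speed unknown; τ_2 = 208.5/γ_2.
Total proper time: 245.3 + τ_2 = 329.4, so τ_2 = 329.4 − 245.3 = 84.13 ns.
γ_2 = 208.5/84.13 = 2.478; β = √(1 − 1/γ²) = √0.8372.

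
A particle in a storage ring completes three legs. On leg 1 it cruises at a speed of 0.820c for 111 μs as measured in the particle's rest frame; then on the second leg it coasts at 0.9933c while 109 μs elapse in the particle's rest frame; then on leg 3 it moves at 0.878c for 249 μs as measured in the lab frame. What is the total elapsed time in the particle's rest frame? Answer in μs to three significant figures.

Leg 1: 111 μs is already measured in the particle's rest frame.
Leg 2: 109 μs is already measured in the particle's rest frame.
Leg 3: γ = 1/√(1 − 0.878²) = 1/√0.2291 = 2.089; τ_3 = 249/2.089 = 119.2 μs.
Total: 111.0 + 109.0 + 119.2 μs.

τ = 339 μs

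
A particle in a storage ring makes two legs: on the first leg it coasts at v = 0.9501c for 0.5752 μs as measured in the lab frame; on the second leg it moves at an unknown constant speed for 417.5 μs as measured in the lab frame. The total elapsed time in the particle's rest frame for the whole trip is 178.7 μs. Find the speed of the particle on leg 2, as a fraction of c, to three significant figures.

Leg 1: γ = 1/√(1 − 0.9501²) = 1/√0.09731 = 3.206; τ_1 = 0.5752/3.206 = 0.1794 μs.
Leg 2: speed unknown; τ_2 = 417.5/γ_2.
Total proper time: 0.1794 + τ_2 = 178.7, so τ_2 = 178.7 − 0.1794 = 178.5 μs.
γ_2 = 417.5/178.5 = 2.339; β = √(1 − 1/γ²) = √0.8172.

β = 0.904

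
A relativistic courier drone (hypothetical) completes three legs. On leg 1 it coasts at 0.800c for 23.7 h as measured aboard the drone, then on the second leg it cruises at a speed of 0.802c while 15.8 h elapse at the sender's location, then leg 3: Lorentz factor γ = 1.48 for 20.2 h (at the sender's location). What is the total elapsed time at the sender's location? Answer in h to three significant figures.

Δt = 75.5 h

Leg 1: γ = 1/√(1 − 0.800²) = 5/3 ≈ 1.667; Δt_1 = 1.667 × 23.7 = 39.50 h.
Leg 2: 15.8 h is already measured at the sender's location.
Leg 3: 20.2 h is already measured at the sender's location.
Total: 39.50 + 15.80 + 20.20 h.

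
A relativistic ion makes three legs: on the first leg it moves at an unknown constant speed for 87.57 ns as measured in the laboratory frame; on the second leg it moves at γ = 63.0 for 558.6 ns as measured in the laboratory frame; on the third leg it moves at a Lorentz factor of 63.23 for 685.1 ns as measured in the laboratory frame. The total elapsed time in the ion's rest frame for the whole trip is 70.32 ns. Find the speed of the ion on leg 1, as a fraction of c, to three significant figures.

Leg 1: speed unknown; τ_1 = 87.57/γ_1.
Leg 2: γ = 63.0; τ_2 = 558.6/63.00 = 8.867 ns.
Leg 3: γ = 63.23; τ_3 = 685.1/63.23 = 10.84 ns.
Total proper time: τ_1 + 8.867 + 10.84 = 70.32, so τ_1 = 70.32 − 19.70 = 50.62 ns.
γ_1 = 87.57/50.62 = 1.730; β = √(1 − 1/γ²) = √0.6659.

β = 0.816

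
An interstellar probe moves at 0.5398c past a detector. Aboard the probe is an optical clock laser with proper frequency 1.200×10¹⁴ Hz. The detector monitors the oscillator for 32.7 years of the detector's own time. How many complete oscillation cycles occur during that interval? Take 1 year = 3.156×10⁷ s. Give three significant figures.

N = 1.04×10²³

γ = 1/√(1 − 0.5398²) = 1/√0.7086 = 1.188
During 32.7 years of lab time, the oscillator's proper time advances by τ = Δt/γ = 32.7/1.188 = 27.53 years = 8.687×10⁸ s.
N = f × τ = 1.200×10¹⁴ × 8.687×10⁸ = 1.042×10²³.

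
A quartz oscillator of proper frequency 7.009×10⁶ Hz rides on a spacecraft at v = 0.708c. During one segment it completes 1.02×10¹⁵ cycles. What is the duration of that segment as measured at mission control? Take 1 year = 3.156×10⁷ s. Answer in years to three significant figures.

γ = 1/√(1 − 0.708²) = 1/√0.4987 = 1.416
Proper time for N cycles: τ = N/f = 1.02×10¹⁵/(7.009×10⁶) = 1.455×10⁸ s = 4.611 years.
Lab-frame duration Δt = γτ = 1.416 × 4.611 = 6.529 years.

Δt = 6.53 years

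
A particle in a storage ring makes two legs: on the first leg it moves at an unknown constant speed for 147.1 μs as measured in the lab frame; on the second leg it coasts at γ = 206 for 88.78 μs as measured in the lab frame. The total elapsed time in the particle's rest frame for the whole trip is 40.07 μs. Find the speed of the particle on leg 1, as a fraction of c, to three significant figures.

β = 0.963

Leg 1: speed unknown; τ_1 = 147.1/γ_1.
Leg 2: γ = 206; τ_2 = 88.78/206.0 = 0.4310 μs.
Total proper time: τ_1 + 0.4310 = 40.07, so τ_1 = 40.07 − 0.4310 = 39.64 μs.
γ_1 = 147.1/39.64 = 3.711; β = √(1 − 1/γ²) = √0.9274.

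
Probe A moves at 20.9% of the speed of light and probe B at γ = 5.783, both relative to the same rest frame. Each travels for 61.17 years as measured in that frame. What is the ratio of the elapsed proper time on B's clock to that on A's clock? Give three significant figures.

A: β = 0.209; γ = 1/√(1 − 0.209²) = 1/√0.9563 = 1.023. B: γ = 5.783.
τ_A/τ_B = γ_B/γ_A = 5.783/1.023 = 5.655, so τ_B/τ_A = 0.1768.

τ_B/τ_A = 0.177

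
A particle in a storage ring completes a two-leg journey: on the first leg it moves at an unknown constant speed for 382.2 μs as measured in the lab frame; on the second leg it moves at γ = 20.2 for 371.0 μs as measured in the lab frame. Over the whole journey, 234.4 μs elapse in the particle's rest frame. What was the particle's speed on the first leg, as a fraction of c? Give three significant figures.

β = 0.825

Leg 1: speed unknown; τ_1 = 382.2/γ_1.
Leg 2: γ = 20.2; τ_2 = 371.0/20.20 = 18.37 μs.
Total proper time: τ_1 + 18.37 = 234.4, so τ_1 = 234.4 − 18.37 = 216.0 μs.
γ_1 = 382.2/216.0 = 1.769; β = √(1 − 1/γ²) = √0.6805.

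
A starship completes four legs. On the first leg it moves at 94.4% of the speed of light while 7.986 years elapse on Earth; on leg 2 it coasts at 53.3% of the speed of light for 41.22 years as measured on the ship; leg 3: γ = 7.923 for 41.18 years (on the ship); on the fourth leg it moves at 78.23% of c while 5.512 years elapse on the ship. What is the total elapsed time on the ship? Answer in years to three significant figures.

Leg 1: β = 0.944; γ = 1/√(1 − 0.944²) = 1/√0.1089 = 3.031; τ_1 = 7.986/3.031 = 2.635 years.
Leg 2: 41.22 years is already measured on the ship.
Leg 3: 41.18 years is already measured on the ship.
Leg 4: 5.512 years is already measured on the ship.
Total: 2.635 + 41.22 + 41.18 + 5.512 years.

τ = 90.5 years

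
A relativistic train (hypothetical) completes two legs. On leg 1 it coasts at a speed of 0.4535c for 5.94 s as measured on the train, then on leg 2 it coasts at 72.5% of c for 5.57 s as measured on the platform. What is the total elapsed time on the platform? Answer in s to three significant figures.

Δt = 12.2 s

Leg 1: γ = 1/√(1 − 0.4535²) = 1/√0.7943 = 1.122; Δt_1 = 1.122 × 5.94 = 6.665 s.
Leg 2: 5.57 s is already measured on the platform.
Total: 6.665 + 5.570 s.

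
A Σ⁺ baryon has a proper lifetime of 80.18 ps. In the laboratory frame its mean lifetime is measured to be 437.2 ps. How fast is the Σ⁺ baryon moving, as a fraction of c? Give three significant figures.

γ = Δt/τ₀ = 437.2/80.18 = 5.453
β = √(1 − 1/γ²) = √(1 − 0.03363) = √0.9664

v = 0.983c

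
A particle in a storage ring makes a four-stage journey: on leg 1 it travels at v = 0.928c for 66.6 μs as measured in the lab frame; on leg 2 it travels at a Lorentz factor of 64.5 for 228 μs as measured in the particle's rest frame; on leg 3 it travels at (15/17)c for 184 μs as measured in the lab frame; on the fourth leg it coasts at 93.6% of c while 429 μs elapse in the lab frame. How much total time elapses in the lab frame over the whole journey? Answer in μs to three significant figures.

Δt = 1.54×10⁴ μs

Leg 1: 66.6 μs is already measured in the lab frame.
Leg 2: γ = 64.5; Δt_2 = 64.50 × 228 = 1.471×10⁴ μs.
Leg 3: 184 μs is already measured in the lab frame.
Leg 4: 429 μs is already measured in the lab frame.
Total: 66.60 + 1.471×10⁴ + 184.0 + 429.0 μs.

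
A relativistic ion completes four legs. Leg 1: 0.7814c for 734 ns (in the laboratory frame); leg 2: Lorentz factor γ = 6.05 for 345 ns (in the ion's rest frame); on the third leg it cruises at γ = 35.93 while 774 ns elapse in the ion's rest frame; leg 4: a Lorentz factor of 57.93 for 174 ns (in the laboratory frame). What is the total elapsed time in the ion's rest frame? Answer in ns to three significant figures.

Leg 1: γ = 1/√(1 − 0.7814²) = 1/√0.3894 = 1.602; τ_1 = 734/1.602 = 458.0 ns.
Leg 2: 345 ns is already measured in the ion's rest frame.
Leg 3: 774 ns is already measured in the ion's rest frame.
Leg 4: γ = 57.93; τ_4 = 174/57.93 = 3.004 ns.
Total: 458.0 + 345.0 + 774.0 + 3.004 ns.

τ = 1580 ns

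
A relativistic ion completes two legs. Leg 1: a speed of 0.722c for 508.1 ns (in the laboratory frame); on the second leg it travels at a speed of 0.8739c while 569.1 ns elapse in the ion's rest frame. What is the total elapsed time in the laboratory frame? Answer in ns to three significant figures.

Δt = 1680 ns

Leg 1: 508.1 ns is already measured in the laboratory frame.
Leg 2: γ = 1/√(1 − 0.8739²) = 1/√0.2363 = 2.057; Δt_2 = 2.057 × 569.1 = 1171 ns.
Total: 508.1 + 1171 ns.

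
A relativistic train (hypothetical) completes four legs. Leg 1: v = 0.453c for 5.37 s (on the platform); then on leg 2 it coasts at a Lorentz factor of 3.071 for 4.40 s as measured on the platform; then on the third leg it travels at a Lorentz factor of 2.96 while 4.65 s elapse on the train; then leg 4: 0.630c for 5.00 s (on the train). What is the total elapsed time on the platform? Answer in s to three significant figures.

Δt = 30.0 s

Leg 1: 5.37 s is already measured on the platform.
Leg 2: 4.40 s is already measured on the platform.
Leg 3: γ = 2.96; Δt_3 = 2.960 × 4.65 = 13.76 s.
Leg 4: γ = 1/√(1 − 0.630²) = 1/√0.6031 = 1.288; Δt_4 = 1.288 × 5.00 = 6.438 s.
Total: 5.370 + 4.400 + 13.76 + 6.438 s.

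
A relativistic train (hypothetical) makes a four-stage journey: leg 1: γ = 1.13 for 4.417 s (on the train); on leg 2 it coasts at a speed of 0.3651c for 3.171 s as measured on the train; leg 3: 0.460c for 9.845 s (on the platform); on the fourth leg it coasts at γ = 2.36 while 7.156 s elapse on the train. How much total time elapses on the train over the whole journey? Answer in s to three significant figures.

Leg 1: 4.417 s is already measured on the train.
Leg 2: 3.171 s is already measured on the train.
Leg 3: γ = 1/√(1 − 0.460²) = 1/√0.7884 = 1.126; τ_3 = 9.845/1.126 = 8.742 s.
Leg 4: 7.156 s is already measured on the train.
Total: 4.417 + 3.171 + 8.742 + 7.156 s.

τ = 23.5 s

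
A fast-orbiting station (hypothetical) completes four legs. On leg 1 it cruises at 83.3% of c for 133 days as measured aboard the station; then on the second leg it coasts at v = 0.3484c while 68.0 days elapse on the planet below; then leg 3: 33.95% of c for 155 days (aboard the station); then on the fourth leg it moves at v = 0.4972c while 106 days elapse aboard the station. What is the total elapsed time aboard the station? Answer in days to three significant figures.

τ = 458 days

Leg 1: 133 days is already measured aboard the station.
Leg 2: γ = 1/√(1 − 0.3484²) = 1/√0.8786 = 1.067; τ_2 = 68.0/1.067 = 63.74 days.
Leg 3: 155 days is already measured aboard the station.
Leg 4: 106 days is already measured aboard the station.
Total: 133.0 + 63.74 + 155.0 + 106.0 days.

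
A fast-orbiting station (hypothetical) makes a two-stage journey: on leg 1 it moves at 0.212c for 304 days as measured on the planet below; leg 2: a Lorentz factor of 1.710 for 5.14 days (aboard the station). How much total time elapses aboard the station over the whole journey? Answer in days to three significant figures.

Leg 1: γ = 1/√(1 − 0.212²) = 1/√0.9551 = 1.023; τ_1 = 304/1.023 = 297.1 days.
Leg 2: 5.14 days is already measured aboard the station.
Total: 297.1 + 5.140 days.

τ = 302 days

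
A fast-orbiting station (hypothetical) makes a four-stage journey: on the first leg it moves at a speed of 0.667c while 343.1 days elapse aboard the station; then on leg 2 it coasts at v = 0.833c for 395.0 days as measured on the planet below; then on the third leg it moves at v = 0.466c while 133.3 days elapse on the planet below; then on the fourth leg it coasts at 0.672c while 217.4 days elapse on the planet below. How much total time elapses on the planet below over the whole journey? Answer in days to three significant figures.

Δt = 1210 days

Leg 1: γ = 1/√(1 − 0.667²) = 1/√0.5551 = 1.342; Δt_1 = 1.342 × 343.1 = 460.5 days.
Leg 2: 395.0 days is already measured on the planet below.
Leg 3: 133.3 days is already measured on the planet below.
Leg 4: 217.4 days is already measured on the planet below.
Total: 460.5 + 395.0 + 133.3 + 217.4 days.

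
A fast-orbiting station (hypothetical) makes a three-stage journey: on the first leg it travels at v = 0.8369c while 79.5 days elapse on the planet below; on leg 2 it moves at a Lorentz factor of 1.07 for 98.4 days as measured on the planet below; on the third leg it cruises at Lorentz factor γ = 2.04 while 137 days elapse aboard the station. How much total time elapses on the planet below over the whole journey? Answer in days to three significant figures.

Leg 1: 79.5 days is already measured on the planet below.
Leg 2: 98.4 days is already measured on the planet below.
Leg 3: γ = 2.04; Δt_3 = 2.040 × 137 = 279.5 days.
Total: 79.50 + 98.40 + 279.5 days.

Δt = 457 days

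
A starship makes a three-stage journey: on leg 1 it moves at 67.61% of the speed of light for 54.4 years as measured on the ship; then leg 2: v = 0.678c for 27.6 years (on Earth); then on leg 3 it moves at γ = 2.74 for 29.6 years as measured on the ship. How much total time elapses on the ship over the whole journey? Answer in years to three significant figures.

τ = 104 years

Leg 1: 54.4 years is already measured on the ship.
Leg 2: γ = 1/√(1 − 0.678²) = 1/√0.5403 = 1.360; τ_2 = 27.6/1.360 = 20.29 years.
Leg 3: 29.6 years is already measured on the ship.
Total: 54.40 + 20.29 + 29.60 years.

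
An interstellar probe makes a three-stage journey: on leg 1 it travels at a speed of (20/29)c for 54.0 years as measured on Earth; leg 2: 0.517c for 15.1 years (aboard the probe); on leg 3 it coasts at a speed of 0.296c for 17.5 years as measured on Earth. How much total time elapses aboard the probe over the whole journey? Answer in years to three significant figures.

Leg 1: γ = 1/√(1 − (20/29)²) = 29/21 ≈ 1.381; τ_1 = 54.0/1.381 = 39.10 years.
Leg 2: 15.1 years is already measured aboard the probe.
Leg 3: γ = 1/√(1 − 0.296²) = 1/√0.9124 = 1.047; τ_3 = 17.5/1.047 = 16.72 years.
Total: 39.10 + 15.10 + 16.72 years.

τ = 70.9 years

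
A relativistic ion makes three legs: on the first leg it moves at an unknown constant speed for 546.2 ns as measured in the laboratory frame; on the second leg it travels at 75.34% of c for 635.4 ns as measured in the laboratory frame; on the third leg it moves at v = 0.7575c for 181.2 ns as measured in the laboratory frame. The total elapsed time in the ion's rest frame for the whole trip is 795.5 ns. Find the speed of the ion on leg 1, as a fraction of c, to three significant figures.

β = 0.880

Leg 1: speed unknown; τ_1 = 546.2/γ_1.
Leg 2: β = 0.7534; γ = 1/√(1 − 0.7534²) = 1/√0.4324 = 1.521; τ_2 = 635.4/1.521 = 417.8 ns.
Leg 3: γ = 1/√(1 − 0.7575²) = 1/√0.4262 = 1.532; τ_3 = 181.2/1.532 = 118.3 ns.
Total proper time: τ_1 + 417.8 + 118.3 = 795.5, so τ_1 = 795.5 − 536.1 = 259.4 ns.
γ_1 = 546.2/259.4 = 2.106; β = √(1 − 1/γ²) = √0.7745.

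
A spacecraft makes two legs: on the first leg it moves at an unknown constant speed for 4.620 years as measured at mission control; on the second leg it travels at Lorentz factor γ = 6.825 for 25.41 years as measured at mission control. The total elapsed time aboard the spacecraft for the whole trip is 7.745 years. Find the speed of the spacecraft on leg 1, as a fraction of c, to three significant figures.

β = 0.492

Leg 1: speed unknown; τ_1 = 4.620/γ_1.
Leg 2: γ = 6.825; τ_2 = 25.41/6.825 = 3.723 years.
Total proper time: τ_1 + 3.723 = 7.745, so τ_1 = 7.745 − 3.723 = 4.022 years.
γ_1 = 4.620/4.022 = 1.149; β = √(1 − 1/γ²) = √0.2421.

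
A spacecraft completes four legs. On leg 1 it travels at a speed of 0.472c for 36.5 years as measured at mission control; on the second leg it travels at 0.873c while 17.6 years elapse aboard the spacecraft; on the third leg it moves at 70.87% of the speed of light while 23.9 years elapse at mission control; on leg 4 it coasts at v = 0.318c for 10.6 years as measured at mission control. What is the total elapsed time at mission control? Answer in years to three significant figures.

Δt = 107 years

Leg 1: 36.5 years is already measured at mission control.
Leg 2: γ = 1/√(1 − 0.873²) = 1/√0.2379 = 2.050; Δt_2 = 2.050 × 17.6 = 36.09 years.
Leg 3: 23.9 years is already measured at mission control.
Leg 4: 10.6 years is already measured at mission control.
Total: 36.50 + 36.09 + 23.90 + 10.60 years.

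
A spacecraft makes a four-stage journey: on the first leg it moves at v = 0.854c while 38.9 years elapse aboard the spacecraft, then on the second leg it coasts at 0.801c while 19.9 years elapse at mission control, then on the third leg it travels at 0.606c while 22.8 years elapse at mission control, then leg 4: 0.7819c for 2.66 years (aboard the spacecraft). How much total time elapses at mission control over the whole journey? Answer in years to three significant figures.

Δt = 122 years

Leg 1: γ = 1/√(1 − 0.854²) = 1/√0.2707 = 1.922; Δt_1 = 1.922 × 38.9 = 74.77 years.
Leg 2: 19.9 years is already measured at mission control.
Leg 3: 22.8 years is already measured at mission control.
Leg 4: γ = 1/√(1 − 0.7819²) = 1/√0.3886 = 1.604; Δt_4 = 1.604 × 2.66 = 4.267 years.
Total: 74.77 + 19.90 + 22.80 + 4.267 years.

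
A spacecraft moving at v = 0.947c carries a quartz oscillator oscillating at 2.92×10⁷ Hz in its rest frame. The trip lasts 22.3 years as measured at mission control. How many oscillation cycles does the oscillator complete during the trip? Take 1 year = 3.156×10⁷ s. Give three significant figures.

N = 6.60×10¹⁵

γ = 1/√(1 − 0.947²) = 1/√0.1032 = 3.113
The oscillator's own cycle count is N = f × τ where τ is the proper time aboard the spacecraft. τ = Δt/γ = 22.3/3.113 = 7.164 years = 2.261×10⁸ s.
N = 2.92×10⁷ × 2.261×10⁸ = 6.602×10¹⁵.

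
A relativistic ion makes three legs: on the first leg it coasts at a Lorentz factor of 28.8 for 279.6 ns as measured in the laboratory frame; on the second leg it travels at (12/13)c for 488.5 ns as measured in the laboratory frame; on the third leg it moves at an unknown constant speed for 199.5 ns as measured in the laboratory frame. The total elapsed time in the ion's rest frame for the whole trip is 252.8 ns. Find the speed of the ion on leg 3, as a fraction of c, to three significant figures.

Leg 1: γ = 28.8; τ_1 = 279.6/28.80 = 9.708 ns.
Leg 2: γ = 1/√(1 − (12/13)²) = 13/5 = 2.600; τ_2 = 488.5/2.600 = 187.9 ns.
Leg 3: speed unknown; τ_3 = 199.5/γ_3.
Total proper time: 9.708 + 187.9 + τ_3 = 252.8, so τ_3 = 252.8 − 197.6 = 55.21 ns.
γ_3 = 199.5/55.21 = 3.614; β = √(1 − 1/γ²) = √0.9234.

β = 0.961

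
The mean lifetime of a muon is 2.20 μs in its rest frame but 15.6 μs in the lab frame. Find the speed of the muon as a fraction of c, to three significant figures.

v = 0.990c

γ = Δt/τ₀ = 15.6/2.20 = 7.091
β = √(1 − 1/γ²) = √(1 − 0.01989) = √0.9801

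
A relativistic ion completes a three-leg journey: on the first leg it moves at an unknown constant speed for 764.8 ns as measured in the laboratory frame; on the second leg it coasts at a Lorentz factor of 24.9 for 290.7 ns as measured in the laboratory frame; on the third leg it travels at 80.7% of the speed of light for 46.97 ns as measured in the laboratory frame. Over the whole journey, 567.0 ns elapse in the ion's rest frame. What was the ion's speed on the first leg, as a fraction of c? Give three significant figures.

β = 0.724

Leg 1: speed unknown; τ_1 = 764.8/γ_1.
Leg 2: γ = 24.9; τ_2 = 290.7/24.90 = 11.67 ns.
Leg 3: β = 0.807; γ = 1/√(1 − 0.807²) = 1/√0.3488 = 1.693; τ_3 = 46.97/1.693 = 27.74 ns.
Total proper time: τ_1 + 11.67 + 27.74 = 567.0, so τ_1 = 567.0 − 39.41 = 527.6 ns.
γ_1 = 764.8/527.6 = 1.450; β = √(1 − 1/γ²) = √0.5241.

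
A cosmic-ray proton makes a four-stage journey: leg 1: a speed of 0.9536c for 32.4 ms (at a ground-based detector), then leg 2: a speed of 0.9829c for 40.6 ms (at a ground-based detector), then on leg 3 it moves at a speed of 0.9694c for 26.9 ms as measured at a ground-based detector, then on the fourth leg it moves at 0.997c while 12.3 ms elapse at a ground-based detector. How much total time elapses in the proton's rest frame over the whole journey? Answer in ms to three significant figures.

Leg 1: γ = 1/√(1 − 0.9536²) = 1/√0.09065 = 3.321; τ_1 = 32.4/3.321 = 9.755 ms.
Leg 2: γ = 1/√(1 − 0.9829²) = 1/√0.03391 = 5.431; τ_2 = 40.6/5.431 = 7.476 ms.
Leg 3: γ = 1/√(1 − 0.9694²) = 1/√0.06026 = 4.074; τ_3 = 26.9/4.074 = 6.604 ms.
Leg 4: γ = 1/√(1 − 0.997²) = 1/√0.005991 = 12.92; τ_4 = 12.3/12.92 = 0.9520 ms.
Total: 9.755 + 7.476 + 6.604 + 0.9520 ms.

τ = 24.8 ms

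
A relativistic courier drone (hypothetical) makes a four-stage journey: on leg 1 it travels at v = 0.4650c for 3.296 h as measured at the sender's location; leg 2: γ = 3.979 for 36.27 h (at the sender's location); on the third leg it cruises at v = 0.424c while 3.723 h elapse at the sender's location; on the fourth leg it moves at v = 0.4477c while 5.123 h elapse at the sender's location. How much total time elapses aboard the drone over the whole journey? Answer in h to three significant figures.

Leg 1: γ = 1/√(1 − 0.4650²) = 1/√0.7838 = 1.130; τ_1 = 3.296/1.130 = 2.918 h.
Leg 2: γ = 3.979; τ_2 = 36.27/3.979 = 9.115 h.
Leg 3: γ = 1/√(1 − 0.424²) = 1/√0.8202 = 1.104; τ_3 = 3.723/1.104 = 3.372 h.
Leg 4: γ = 1/√(1 − 0.4477²) = 1/√0.7996 = 1.118; τ_4 = 5.123/1.118 = 4.581 h.
Total: 2.918 + 9.115 + 3.372 + 4.581 h.

τ = 20.0 h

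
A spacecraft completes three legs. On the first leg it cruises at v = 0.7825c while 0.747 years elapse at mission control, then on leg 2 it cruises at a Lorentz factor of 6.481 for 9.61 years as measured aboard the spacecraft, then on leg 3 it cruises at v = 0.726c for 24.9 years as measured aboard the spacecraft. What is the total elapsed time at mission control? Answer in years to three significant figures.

Leg 1: 0.747 years is already measured at mission control.
Leg 2: γ = 6.481; Δt_2 = 6.481 × 9.61 = 62.28 years.
Leg 3: γ = 1/√(1 − 0.726²) = 1/√0.4729 = 1.454; Δt_3 = 1.454 × 24.9 = 36.21 years.
Total: 0.7470 + 62.28 + 36.21 years.

Δt = 99.2 years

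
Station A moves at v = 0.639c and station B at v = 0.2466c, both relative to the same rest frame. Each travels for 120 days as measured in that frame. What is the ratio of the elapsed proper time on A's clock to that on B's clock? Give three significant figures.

A: γ = 1/√(1 − 0.639²) = 1/√0.5917 = 1.300. B: γ = 1/√(1 − 0.2466²) = 1/√0.9392 = 1.032.
τ_A/τ_B = γ_B/γ_A = 1.032/1.300 = 0.7937, so τ_A/τ_B = 0.7937.

τ_A/τ_B = 0.794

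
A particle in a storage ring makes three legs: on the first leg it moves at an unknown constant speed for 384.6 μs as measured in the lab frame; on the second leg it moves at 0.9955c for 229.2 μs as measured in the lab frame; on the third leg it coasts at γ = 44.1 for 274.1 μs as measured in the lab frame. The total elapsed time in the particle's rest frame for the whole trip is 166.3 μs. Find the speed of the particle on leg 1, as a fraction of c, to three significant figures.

β = 0.933

Leg 1: speed unknown; τ_1 = 384.6/γ_1.
Leg 2: γ = 1/√(1 − 0.9955²) = 1/√0.008980 = 10.55; τ_2 = 229.2/10.55 = 21.72 μs.
Leg 3: γ = 44.1; τ_3 = 274.1/44.10 = 6.215 μs.
Total proper time: τ_1 + 21.72 + 6.215 = 166.3, so τ_1 = 166.3 − 27.93 = 138.4 μs.
γ_1 = 384.6/138.4 = 2.780; β = √(1 − 1/γ²) = √0.8706.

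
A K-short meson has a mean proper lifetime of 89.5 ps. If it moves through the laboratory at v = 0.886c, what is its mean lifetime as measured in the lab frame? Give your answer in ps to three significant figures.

Δt = 193 ps

γ = 1/√(1 − 0.886²) = 1/√0.2150 = 2.157
The rest-frame lifetime is the proper time; the lab measures the dilated interval Δt = γτ₀ = 2.157 × 89.5 ps.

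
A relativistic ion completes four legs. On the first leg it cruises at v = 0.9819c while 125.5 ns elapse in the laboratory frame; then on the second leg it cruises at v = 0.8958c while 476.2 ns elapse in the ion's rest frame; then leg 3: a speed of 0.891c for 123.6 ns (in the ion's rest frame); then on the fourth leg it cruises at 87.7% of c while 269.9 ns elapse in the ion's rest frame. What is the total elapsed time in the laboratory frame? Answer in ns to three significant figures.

Leg 1: 125.5 ns is already measured in the laboratory frame.
Leg 2: γ = 1/√(1 − 0.8958²) = 1/√0.1975 = 2.250; Δt_2 = 2.250 × 476.2 = 1071 ns.
Leg 3: γ = 1/√(1 − 0.891²) = 1/√0.2061 = 2.203; Δt_3 = 2.203 × 123.6 = 272.2 ns.
Leg 4: β = 0.877; γ = 1/√(1 − 0.877²) = 1/√0.2309 = 2.081; Δt_4 = 2.081 × 269.9 = 561.7 ns.
Total: 125.5 + 1071 + 272.2 + 561.7 ns.

Δt = 2030 ns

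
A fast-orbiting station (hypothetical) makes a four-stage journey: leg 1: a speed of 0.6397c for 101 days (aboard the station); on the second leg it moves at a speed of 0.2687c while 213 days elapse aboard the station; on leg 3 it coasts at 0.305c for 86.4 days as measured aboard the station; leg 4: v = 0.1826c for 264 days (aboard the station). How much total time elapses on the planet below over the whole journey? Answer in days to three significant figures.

Δt = 712 days

Leg 1: γ = 1/√(1 − 0.6397²) = 1/√0.5908 = 1.301; Δt_1 = 1.301 × 101 = 131.4 days.
Leg 2: γ = 1/√(1 − 0.2687²) = 1/√0.9278 = 1.038; Δt_2 = 1.038 × 213 = 221.1 days.
Leg 3: γ = 1/√(1 − 0.305²) = 1/√0.9070 = 1.050; Δt_3 = 1.050 × 86.4 = 90.72 days.
Leg 4: γ = 1/√(1 − 0.1826²) = 1/√0.9667 = 1.017; Δt_4 = 1.017 × 264 = 268.5 days.
Total: 131.4 + 221.1 + 90.72 + 268.5 days.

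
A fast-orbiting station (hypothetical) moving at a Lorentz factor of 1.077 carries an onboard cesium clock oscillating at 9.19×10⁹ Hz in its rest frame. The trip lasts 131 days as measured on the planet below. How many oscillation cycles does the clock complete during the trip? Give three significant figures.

N = 9.66×10¹⁶

γ = 1.077
The oscillator's own cycle count is N = f × τ where τ is the proper time aboard the station. τ = Δt/γ = 131/1.077 = 121.6 days = 1.051×10⁷ s.
N = 9.19×10⁹ × 1.051×10⁷ = 9.658×10¹⁶.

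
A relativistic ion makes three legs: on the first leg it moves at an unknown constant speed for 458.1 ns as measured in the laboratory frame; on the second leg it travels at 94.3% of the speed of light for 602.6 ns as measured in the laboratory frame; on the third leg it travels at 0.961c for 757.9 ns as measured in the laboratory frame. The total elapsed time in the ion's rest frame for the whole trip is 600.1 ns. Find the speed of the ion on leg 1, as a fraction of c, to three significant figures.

β = 0.910

Leg 1: speed unknown; τ_1 = 458.1/γ_1.
Leg 2: β = 0.943; γ = 1/√(1 − 0.943²) = 1/√0.1108 = 3.005; τ_2 = 602.6/3.005 = 200.5 ns.
Leg 3: γ = 1/√(1 − 0.961²) = 1/√0.07648 = 3.616; τ_3 = 757.9/3.616 = 209.6 ns.
Total proper time: τ_1 + 200.5 + 209.6 = 600.1, so τ_1 = 600.1 − 410.1 = 190.0 ns.
γ_1 = 458.1/190.0 = 2.412; β = √(1 − 1/γ²) = √0.8280.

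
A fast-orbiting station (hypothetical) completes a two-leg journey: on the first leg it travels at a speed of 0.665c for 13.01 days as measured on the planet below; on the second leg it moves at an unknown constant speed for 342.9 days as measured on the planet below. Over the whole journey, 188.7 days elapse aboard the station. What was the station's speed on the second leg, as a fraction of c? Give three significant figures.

Leg 1: γ = 1/√(1 − 0.665²) = 1/√0.5578 = 1.339; τ_1 = 13.01/1.339 = 9.716 days.
Leg 2: speed unknown; τ_2 = 342.9/γ_2.
Total proper time: 9.716 + τ_2 = 188.7, so τ_2 = 188.7 − 9.716 = 179.0 days.
γ_2 = 342.9/179.0 = 1.916; β = √(1 − 1/γ²) = √0.7275.

β = 0.853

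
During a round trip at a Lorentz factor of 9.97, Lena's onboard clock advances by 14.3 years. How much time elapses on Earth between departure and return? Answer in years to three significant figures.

Δt = 143 years

γ = 9.97
Earth-frame duration is the dilated interval: Δt = γτ = 9.970 × 14.3 years.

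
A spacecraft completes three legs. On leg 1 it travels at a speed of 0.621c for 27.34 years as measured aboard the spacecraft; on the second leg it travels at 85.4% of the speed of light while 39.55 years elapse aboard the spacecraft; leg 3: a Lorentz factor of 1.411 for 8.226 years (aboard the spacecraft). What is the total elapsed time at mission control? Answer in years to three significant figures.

Leg 1: γ = 1/√(1 − 0.621²) = 1/√0.6144 = 1.276; Δt_1 = 1.276 × 27.34 = 34.88 years.
Leg 2: β = 0.854; γ = 1/√(1 − 0.854²) = 1/√0.2707 = 1.922; Δt_2 = 1.922 × 39.55 = 76.02 years.
Leg 3: γ = 1.411; Δt_3 = 1.411 × 8.226 = 11.61 years.
Total: 34.88 + 76.02 + 11.61 years.

Δt = 123 years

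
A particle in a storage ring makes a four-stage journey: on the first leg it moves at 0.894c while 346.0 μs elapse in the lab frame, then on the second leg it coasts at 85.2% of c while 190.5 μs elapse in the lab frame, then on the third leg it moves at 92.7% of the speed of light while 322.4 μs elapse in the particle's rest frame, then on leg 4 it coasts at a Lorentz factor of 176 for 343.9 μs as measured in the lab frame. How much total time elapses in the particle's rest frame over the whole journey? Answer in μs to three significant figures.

τ = 579 μs

Leg 1: γ = 1/√(1 − 0.894²) = 1/√0.2008 = 2.232; τ_1 = 346.0/2.232 = 155.0 μs.
Leg 2: β = 0.852; γ = 1/√(1 − 0.852²) = 1/√0.2741 = 1.910; τ_2 = 190.5/1.910 = 99.73 μs.
Leg 3: 322.4 μs is already measured in the particle's rest frame.
Leg 4: γ = 176; τ_4 = 343.9/176.0 = 1.954 μs.
Total: 155.0 + 99.73 + 322.4 + 1.954 μs.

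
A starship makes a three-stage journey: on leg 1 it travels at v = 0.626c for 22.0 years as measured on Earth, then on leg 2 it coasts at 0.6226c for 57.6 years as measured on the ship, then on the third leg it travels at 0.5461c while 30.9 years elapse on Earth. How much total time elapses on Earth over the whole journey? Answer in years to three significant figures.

Δt = 127 years

Leg 1: 22.0 years is already measured on Earth.
Leg 2: γ = 1/√(1 − 0.6226²) = 1/√0.6124 = 1.278; Δt_2 = 1.278 × 57.6 = 73.61 years.
Leg 3: 30.9 years is already measured on Earth.
Total: 22.00 + 73.61 + 30.90 years.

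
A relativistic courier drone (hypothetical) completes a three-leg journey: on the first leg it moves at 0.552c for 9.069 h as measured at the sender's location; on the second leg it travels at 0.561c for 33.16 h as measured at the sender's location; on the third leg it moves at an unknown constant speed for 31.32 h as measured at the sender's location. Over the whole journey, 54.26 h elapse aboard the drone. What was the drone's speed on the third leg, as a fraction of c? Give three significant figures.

β = 0.789

Leg 1: γ = 1/√(1 − 0.552²) = 1/√0.6953 = 1.199; τ_1 = 9.069/1.199 = 7.562 h.
Leg 2: γ = 1/√(1 − 0.561²) = 1/√0.6853 = 1.208; τ_2 = 33.16/1.208 = 27.45 h.
Leg 3: speed unknown; τ_3 = 31.32/γ_3.
Total proper time: 7.562 + 27.45 + τ_3 = 54.26, so τ_3 = 54.26 − 35.01 = 19.25 h.
γ_3 = 31.32/19.25 = 1.627; β = √(1 − 1/γ²) = √0.6223.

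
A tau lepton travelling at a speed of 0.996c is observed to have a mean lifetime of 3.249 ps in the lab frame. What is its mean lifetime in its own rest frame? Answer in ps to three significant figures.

τ₀ = 0.290 ps

γ = 1/√(1 − 0.996²) = 1/√0.007984 = 11.19
The lab-frame lifetime is the dilated interval; the proper lifetime is τ₀ = Δt/γ = 3.249/11.19 ps.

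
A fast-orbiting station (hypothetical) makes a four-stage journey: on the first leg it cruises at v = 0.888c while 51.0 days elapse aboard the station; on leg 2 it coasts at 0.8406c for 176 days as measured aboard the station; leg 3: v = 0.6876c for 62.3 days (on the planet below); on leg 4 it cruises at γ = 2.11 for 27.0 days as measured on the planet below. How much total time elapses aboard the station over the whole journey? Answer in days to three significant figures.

Leg 1: 51.0 days is already measured aboard the station.
Leg 2: 176 days is already measured aboard the station.
Leg 3: γ = 1/√(1 − 0.6876²) = 1/√0.5272 = 1.377; τ_3 = 62.3/1.377 = 45.24 days.
Leg 4: γ = 2.11; τ_4 = 27.0/2.110 = 12.80 days.
Total: 51.00 + 176.0 + 45.24 + 12.80 days.

τ = 285 days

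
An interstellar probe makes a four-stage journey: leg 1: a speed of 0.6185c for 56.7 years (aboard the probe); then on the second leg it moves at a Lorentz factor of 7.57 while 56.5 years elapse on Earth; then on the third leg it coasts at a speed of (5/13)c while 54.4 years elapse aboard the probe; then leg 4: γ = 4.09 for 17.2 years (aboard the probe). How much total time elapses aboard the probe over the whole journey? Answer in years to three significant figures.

τ = 136 years

Leg 1: 56.7 years is already measured aboard the probe.
Leg 2: γ = 7.57; τ_2 = 56.5/7.570 = 7.464 years.
Leg 3: 54.4 years is already measured aboard the probe.
Leg 4: 17.2 years is already measured aboard the probe.
Total: 56.70 + 7.464 + 54.40 + 17.20 years.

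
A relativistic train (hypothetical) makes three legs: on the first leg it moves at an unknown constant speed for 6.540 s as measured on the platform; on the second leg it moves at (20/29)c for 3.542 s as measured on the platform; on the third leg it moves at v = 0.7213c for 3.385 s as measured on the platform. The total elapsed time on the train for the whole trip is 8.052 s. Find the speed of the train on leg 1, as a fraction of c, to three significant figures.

Leg 1: speed unknown; τ_1 = 6.540/γ_1.
Leg 2: γ = 1/√(1 − (20/29)²) = 29/21 ≈ 1.381; τ_2 = 3.542/1.381 = 2.565 s.
Leg 3: γ = 1/√(1 − 0.7213²) = 1/√0.4797 = 1.444; τ_3 = 3.385/1.444 = 2.345 s.
Total proper time: τ_1 + 2.565 + 2.345 = 8.052, so τ_1 = 8.052 − 4.909 = 3.143 s.
γ_1 = 6.540/3.143 = 2.081; β = √(1 − 1/γ²) = √0.7691.

β = 0.877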